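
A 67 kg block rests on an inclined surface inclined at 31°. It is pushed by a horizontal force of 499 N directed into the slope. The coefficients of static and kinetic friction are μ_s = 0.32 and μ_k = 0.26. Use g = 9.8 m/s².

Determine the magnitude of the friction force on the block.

Resolve perpendicular to the incline: N = m g cos θ + P sin θ = 67×9.8×cos 31° + 499×sin 31° = 819.8 N.
Parallel to the incline: P cos θ − m g sin θ = 427.7 − 338.2 = 89.55 N; the friction needed to balance this is 89.55 N acting down the slope.
Maximum static friction: μ_s N = 0.32 × 819.8 = 262.3 N.
|f_req| = 89.55 ≤ 262.3 N → the block is in equilibrium; friction equals the required value.

f ≈ 89.6 N (down the incline)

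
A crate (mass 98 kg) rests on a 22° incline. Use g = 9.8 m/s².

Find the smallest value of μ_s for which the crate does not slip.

μ_s,min ≈ 0.404

At the slip threshold m g sin θ = μ_s m g cos θ, so μ_s,min = tan θ.
μ_s,min = tan 22° = 0.404.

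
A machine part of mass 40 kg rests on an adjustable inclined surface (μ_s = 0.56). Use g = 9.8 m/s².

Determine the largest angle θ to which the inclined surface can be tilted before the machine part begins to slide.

θ_max ≈ 29.2°

At the slip threshold, m g sin θ = μ_s · m g cos θ, so tan θ = μ_s.
θ_max = arctan(0.56) = 29.2°.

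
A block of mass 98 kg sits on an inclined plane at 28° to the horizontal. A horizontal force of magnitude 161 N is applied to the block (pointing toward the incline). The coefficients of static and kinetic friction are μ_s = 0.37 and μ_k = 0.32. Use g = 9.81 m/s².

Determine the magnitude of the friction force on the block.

The horizontal push has a component P sin θ into the surface, so N = m g cos θ + P sin θ = 848.8 + 75.58 = 924.4 N.
Parallel to the incline: P cos θ − m g sin θ = 142.2 − 451.3 = -309.2 N; the friction needed to balance this is 309.2 N acting up the slope.
The limit of static friction is μ_s N = 342 N.
Since 309.2 N is within the 342 N limit, the block stays put and friction is exactly 309 N.

f ≈ 309 N (up the incline)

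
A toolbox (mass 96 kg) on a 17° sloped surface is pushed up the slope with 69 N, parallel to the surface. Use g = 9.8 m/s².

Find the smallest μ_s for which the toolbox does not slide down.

N = m g cos θ = 899.7 N.
Friction must make up the shortfall along the incline: f = m g sin θ − P = 275.1 − 69 = 206.1 N.
At the threshold f = μ_s N, so μ_s,min = 206.1/899.7 = 0.229.

μ_s,min ≈ 0.229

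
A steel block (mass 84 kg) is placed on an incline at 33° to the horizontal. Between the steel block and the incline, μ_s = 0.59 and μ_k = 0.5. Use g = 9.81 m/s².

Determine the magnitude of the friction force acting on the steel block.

Perpendicular to the surface, N = m g cos θ = 84·9.81·cos 33° = 691.1 N.
Along the slope the weight component is m g sin θ = 448.8 N; friction must supply exactly this, acting up-slope.
The static-friction ceiling is μ_s N = 0.59 × 691.1 = 407.7 N.
Since |448.8| > 407.7 N, static friction cannot hold it; the steel block slides down the incline and kinetic friction applies: f = μ_k N = 0.5 × 691.1 = 346 N.

f ≈ 346 N (up the incline)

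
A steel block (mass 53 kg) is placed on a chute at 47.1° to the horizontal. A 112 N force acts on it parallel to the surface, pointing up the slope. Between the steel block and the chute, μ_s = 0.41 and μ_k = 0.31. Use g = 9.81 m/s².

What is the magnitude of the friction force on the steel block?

Normal force: N = m g cos θ = 53 × 9.81 × cos 47.1° = 353.9 N.
Parallel to the incline, ΣF = 0 gives f = m g sin θ − P = 380.9 − 112 = 268.9 N (up-slope positive).
The static-friction ceiling is μ_s N = 0.41 × 353.9 = 145.1 N.
|268.9| exceeds 145.1 N, so the steel block slips down-slope; friction is kinetic, f = μ_k N = 0.31×353.9 = 110 N.

f ≈ 110 N (up the incline)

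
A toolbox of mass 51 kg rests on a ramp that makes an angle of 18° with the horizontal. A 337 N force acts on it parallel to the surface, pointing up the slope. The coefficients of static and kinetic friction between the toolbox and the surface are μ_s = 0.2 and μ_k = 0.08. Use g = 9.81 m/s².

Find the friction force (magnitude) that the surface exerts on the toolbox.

f ≈ 38.1 N (down the incline)

Normal force: N = m g cos θ = 51 × 9.81 × cos 18° = 475.8 N.
For equilibrium along the incline the friction force must supply f = m g sin θ − P = 154.6 − 337 = -182.4 N (positive meaning up-slope).
Maximum static friction available: μ_s N = 0.2 × 475.8 = 95.16 N.
Since |-182.4| > 95.16 N, static friction cannot hold it; the toolbox slides up the incline and kinetic friction applies: f = μ_k N = 0.08 × 475.8 = 38.1 N.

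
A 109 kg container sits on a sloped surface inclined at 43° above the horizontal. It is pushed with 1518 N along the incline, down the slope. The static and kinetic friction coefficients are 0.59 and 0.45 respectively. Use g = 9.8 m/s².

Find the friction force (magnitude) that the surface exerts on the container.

f ≈ 352 N (up the incline)

Normal force: N = m g cos θ = 109 × 9.8 × cos 43° = 781.2 N.
For equilibrium along the incline the friction force must supply f = m g sin θ + P = 728.5 + 1518 = 2247 N (positive meaning up-slope).
Maximum static friction available: μ_s N = 0.59 × 781.2 = 460.9 N.
Since |2247| > 460.9 N, static friction cannot hold it; the container slides down the incline and kinetic friction applies: f = μ_k N = 0.45 × 781.2 = 352 N.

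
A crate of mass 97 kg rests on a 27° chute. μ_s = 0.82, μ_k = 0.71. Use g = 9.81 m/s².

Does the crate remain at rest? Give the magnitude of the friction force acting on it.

N = m g cos θ = 848 N.
Down-slope weight component: m g sin θ = 432 N.
μ_s N = 695 N.
432 ≤ 695 N, so it stays put; friction = 432 N.

f ≈ 432 N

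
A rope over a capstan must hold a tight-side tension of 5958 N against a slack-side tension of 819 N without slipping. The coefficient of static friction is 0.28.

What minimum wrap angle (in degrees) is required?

T₂/T₁ = e^{μβ} → β = ln(T₂/T₁)/μ.
β = ln(5958/819)/0.28 = 1.984/0.28 = 7.087 rad.
In degrees: β = 7.087 × 180/π = 406°.

β_min ≈ 406°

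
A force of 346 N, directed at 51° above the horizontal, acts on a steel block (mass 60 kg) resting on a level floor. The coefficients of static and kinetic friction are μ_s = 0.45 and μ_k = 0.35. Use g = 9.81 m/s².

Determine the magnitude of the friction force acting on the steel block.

N = m g − P sin α = 588.6 − 346×sin 51° = 319.7 N.
The horizontal driving force is P cos α = 217.7 N, so equilibrium needs friction f = 217.7 N.
The static-friction limit is μ_s N = 143.9 N.
The required friction exceeds μ_s N, so the steel block moves and f = μ_k N = 112 N.

f ≈ 112 N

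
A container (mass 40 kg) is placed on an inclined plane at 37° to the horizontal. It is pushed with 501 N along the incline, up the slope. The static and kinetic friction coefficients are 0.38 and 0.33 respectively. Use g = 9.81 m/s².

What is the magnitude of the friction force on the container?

f ≈ 103 N (down the incline)

The normal reaction is N = m g cos θ = 313.4 N.
The friction needed for equilibrium is m g sin θ − P = 236.2 − 501 = -264.8 N, measured positive up-slope.
Static friction can supply at most μ_s N = 119.1 N.
|-264.8| exceeds 119.1 N, so the container slips up-slope; friction is kinetic, f = μ_k N = 0.33×313.4 = 103 N.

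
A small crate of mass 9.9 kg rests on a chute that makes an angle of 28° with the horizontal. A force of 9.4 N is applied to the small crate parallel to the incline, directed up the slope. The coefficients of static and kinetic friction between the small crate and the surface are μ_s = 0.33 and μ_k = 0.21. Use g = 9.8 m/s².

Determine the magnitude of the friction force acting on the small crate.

Perpendicular to the surface, N = m g cos θ = 9.9·9.8·cos 28° = 85.66 N.
The friction needed for equilibrium is m g sin θ − P = 45.55 − 9.4 = 36.15 N, measured positive up-slope.
Maximum static friction available: μ_s N = 0.33 × 85.66 = 28.27 N.
|36.15| exceeds 28.27 N, so the small crate slips down-slope; friction is kinetic, f = μ_k N = 0.21×85.66 = 18 N.

f ≈ 18 N (up the incline)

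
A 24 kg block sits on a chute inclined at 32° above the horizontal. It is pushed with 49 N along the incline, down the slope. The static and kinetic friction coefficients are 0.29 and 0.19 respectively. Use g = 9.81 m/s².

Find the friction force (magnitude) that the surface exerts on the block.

f ≈ 37.9 N (up the incline)

Perpendicular to the surface, N = m g cos θ = 24·9.81·cos 32° = 199.7 N.
The friction needed for equilibrium is m g sin θ + P = 124.8 + 49 = 173.8 N, measured positive up-slope.
Static friction can supply at most μ_s N = 57.9 N.
|173.8| exceeds 57.9 N, so the block slips down-slope; friction is kinetic, f = μ_k N = 0.19×199.7 = 37.9 N.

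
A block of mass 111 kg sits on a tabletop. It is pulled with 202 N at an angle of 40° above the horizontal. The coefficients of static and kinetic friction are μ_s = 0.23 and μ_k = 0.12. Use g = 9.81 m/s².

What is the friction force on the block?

Vertical equilibrium gives N = m g − P sin α = 959.1 N.
For equilibrium, f = P cos α = 202×cos 40° = 154.7 N.
The static-friction limit is μ_s N = 220.6 N.
154.7 ≤ 220.6 N → static; friction equals the required 155 N.

f ≈ 155 N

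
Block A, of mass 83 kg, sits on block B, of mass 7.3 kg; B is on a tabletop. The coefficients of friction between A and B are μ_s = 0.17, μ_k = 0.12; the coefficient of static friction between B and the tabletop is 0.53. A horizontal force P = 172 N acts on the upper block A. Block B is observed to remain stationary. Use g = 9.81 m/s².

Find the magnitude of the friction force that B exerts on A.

f ≈ 97.7 N

Normal force at the A–B interface: N₁ = m_A g = 814.2 N.
So the A–B interface can sustain at most μ_s N₁ = 138.4 N of static friction.
Since P = 172 N > 138.4 N, A slides on B; the A–B friction is kinetic: f₁ = μ_k N₁ = 0.12×814.2 = 97.7 N.
B experiences an equal 97.7 N forward from A (third law). B is in equilibrium, so the floor supplies f₂ = 97.7 N of static friction (limit μ_s(m_A+m_B)g = 469.5 N, not exceeded).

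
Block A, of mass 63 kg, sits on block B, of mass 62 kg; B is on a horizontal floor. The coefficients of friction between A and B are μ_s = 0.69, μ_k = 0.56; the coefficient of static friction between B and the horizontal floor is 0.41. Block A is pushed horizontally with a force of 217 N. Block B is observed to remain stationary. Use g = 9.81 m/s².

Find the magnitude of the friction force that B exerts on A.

Normal force at the A–B interface: N₁ = m_A g = 618 N.
Maximum static friction on A from B: μ_s N₁ = 0.69×618 = 426.4 N.
P = 217 N is within that limit, so A and B move together (both at rest); the A–B friction is simply f₁ = P = 217 N.
B experiences an equal 217 N forward from A (third law). B is in equilibrium, so the floor supplies f₂ = 217 N of static friction (limit μ_s(m_A+m_B)g = 502.8 N, not exceeded).

f ≈ 217 N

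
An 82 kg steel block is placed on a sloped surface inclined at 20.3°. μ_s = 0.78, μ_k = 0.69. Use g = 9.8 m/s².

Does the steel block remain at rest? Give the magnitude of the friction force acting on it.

f ≈ 279 N

N = m g cos θ = 754 N.
Down-slope weight component: m g sin θ = 279 N.
μ_s N = 588 N.
279 ≤ 588 N, so it stays put; friction = 279 N.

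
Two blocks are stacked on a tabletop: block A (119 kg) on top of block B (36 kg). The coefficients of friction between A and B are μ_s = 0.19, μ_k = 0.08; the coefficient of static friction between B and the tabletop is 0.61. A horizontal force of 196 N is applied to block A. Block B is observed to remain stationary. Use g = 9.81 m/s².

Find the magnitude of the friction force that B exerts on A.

f ≈ 196 N

Normal force at the A–B interface: N₁ = m_A g = 1167 N.
So the A–B interface can sustain at most μ_s N₁ = 221.8 N of static friction.
Since P = 196 N ≤ 221.8 N, A does not slip on B; friction on A equals P = 196 N.
B experiences an equal 196 N forward from A (third law). B is in equilibrium, so the floor supplies f₂ = 196 N of static friction (limit μ_s(m_A+m_B)g = 927.5 N, not exceeded).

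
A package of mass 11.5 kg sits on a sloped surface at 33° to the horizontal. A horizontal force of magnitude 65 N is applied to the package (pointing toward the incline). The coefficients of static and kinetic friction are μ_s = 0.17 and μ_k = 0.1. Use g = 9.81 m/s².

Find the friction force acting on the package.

f ≈ 6.93 N (up the incline)

Resolve perpendicular to the incline: N = m g cos θ + P sin θ = 11.5×9.81×cos 33° + 65×sin 33° = 130 N.
Parallel to the incline: P cos θ − m g sin θ = 54.51 − 61.44 = -6.93 N; the friction needed to balance this is 6.93 N acting up the slope.
Maximum static friction: μ_s N = 0.17 × 130 = 22.1 N.
|f_req| = 6.93 ≤ 22.1 N → the package is in equilibrium; friction equals the required value.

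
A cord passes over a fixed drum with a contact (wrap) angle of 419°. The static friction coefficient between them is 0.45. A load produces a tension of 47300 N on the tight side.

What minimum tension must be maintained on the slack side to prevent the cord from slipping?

Capstan equation at impending slip: T_tight/T_slack = e^{μβ}.
β = 419° = 7.313 rad; e^{μβ} = e^{0.45×7.313} = 26.86.
T_slack = T_tight / e^{μβ} = 47300 / 26.86 = 1760 N.

T_min ≈ 1760 N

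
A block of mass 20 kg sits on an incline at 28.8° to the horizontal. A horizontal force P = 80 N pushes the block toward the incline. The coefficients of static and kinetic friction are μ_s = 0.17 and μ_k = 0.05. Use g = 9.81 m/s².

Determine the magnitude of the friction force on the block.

Resolve perpendicular to the incline: N = m g cos θ + P sin θ = 20×9.81×cos 28.8° + 80×sin 28.8° = 210.5 N.
Parallel to the incline: P cos θ − m g sin θ = 70.1 − 94.52 = -24.42 N; the friction needed to balance this is 24.42 N acting up the slope.
The limit of static friction is μ_s N = 35.78 N.
Since 24.42 N is within the 35.78 N limit, the block stays put and friction is exactly 24.4 N.

f ≈ 24.4 N (up the incline)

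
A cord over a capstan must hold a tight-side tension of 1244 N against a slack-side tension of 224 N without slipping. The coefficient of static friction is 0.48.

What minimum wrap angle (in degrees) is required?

β_min ≈ 205°

T₂/T₁ = e^{μβ} → β = ln(T₂/T₁)/μ.
β = ln(1244/224)/0.48 = 1.714/0.48 = 3.572 rad.
In degrees: β = 3.572 × 180/π = 205°.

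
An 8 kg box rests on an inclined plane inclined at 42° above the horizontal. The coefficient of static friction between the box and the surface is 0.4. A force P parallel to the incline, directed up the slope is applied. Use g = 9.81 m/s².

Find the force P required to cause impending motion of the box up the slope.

At impending motion up the slope, friction acts down-slope at its limit: f = μ_s N.
P is parallel to the surface, so N = m g cos θ = 58.3 N.
Along the incline: P = m g sin θ + μ_s N = 52.5 + 0.4×58.3 = 75.8 N.

P ≈ 75.8 N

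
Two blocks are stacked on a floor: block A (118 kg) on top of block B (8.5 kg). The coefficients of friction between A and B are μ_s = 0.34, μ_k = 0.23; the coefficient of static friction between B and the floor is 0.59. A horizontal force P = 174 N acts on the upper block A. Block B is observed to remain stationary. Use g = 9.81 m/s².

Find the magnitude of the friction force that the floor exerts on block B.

f ≈ 174 N

Normal force at the A–B interface: N₁ = m_A g = 1158 N.
Maximum static friction on A from B: μ_s N₁ = 0.34×1158 = 393.6 N.
P = 174 N is within that limit, so A and B move together (both at rest); the A–B friction is simply f₁ = P = 174 N.
By Newton's third law B feels 174 N forward from A. With B stationary, the floor's static friction on B balances it: f₂ = 174 N (well within μ_s(m_A+m_B)g = 732.2 N).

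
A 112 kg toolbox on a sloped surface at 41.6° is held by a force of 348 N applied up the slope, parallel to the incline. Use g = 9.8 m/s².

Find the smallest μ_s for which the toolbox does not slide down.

N = m g cos θ = 820.8 N.
Friction must make up the shortfall along the incline: f = m g sin θ − P = 728.7 − 348 = 380.7 N.
At the threshold f = μ_s N, so μ_s,min = 380.7/820.8 = 0.464.

μ_s,min ≈ 0.464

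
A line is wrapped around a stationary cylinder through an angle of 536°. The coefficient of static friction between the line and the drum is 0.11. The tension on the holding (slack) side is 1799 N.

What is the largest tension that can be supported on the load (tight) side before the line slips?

T_max ≈ 5030 N

At impending slip the capstan equation gives T₂/T₁ = e^{μβ} with β in radians.
β = 536° × π/180 = 9.355 rad.
e^{μβ} = e^{0.11×9.355} = 2.798.
T₂ = T₁ · e^{μβ} = 1799 × 2.798 = 5030 N.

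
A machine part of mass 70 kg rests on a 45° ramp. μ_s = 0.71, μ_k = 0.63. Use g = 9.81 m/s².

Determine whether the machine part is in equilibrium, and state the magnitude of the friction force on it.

N = m g cos θ = 486 N.
Down-slope weight component: m g sin θ = 486 N.
μ_s N = 345 N.
486 > 345 N, so it slides; kinetic friction f = μ_k N = 0.63×486 = 306 N.

f ≈ 306 N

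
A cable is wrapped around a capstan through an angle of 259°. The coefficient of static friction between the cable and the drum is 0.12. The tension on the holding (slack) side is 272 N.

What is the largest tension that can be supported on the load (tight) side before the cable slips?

T_max ≈ 468 N

At impending slip the capstan equation gives T₂/T₁ = e^{μβ} with β in radians.
β = 259° × π/180 = 4.52 rad.
e^{μβ} = e^{0.12×4.52} = 1.72.
T₂ = T₁ · e^{μβ} = 272 × 1.72 = 468 N.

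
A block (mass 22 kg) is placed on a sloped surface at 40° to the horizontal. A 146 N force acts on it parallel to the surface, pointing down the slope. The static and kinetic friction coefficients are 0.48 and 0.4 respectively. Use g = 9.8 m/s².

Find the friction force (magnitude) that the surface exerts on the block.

f ≈ 66.1 N (up the incline)

Perpendicular to the surface, N = m g cos θ = 22·9.8·cos 40° = 165.2 N.
For equilibrium along the incline the friction force must supply f = m g sin θ + P = 138.6 + 146 = 284.6 N (positive meaning up-slope).
Maximum static friction available: μ_s N = 0.48 × 165.2 = 79.28 N.
Since |284.6| > 79.28 N, static friction cannot hold it; the block slides down the incline and kinetic friction applies: f = μ_k N = 0.4 × 165.2 = 66.1 N.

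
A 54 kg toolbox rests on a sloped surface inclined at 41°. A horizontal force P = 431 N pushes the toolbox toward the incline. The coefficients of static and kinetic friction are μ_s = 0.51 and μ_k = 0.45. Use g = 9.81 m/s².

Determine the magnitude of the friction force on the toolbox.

f ≈ 22.3 N (up the incline)

Resolve perpendicular to the incline: N = m g cos θ + P sin θ = 54×9.81×cos 41° + 431×sin 41° = 682.6 N.
Along the incline, the net driving force (taking up-slope positive) is P cos θ − m g sin θ = 325.3 − 347.5 = -22.26 N, so equilibrium requires friction f = 22.26 N (up-slope).
Maximum static friction: μ_s N = 0.51 × 682.6 = 348.1 N.
|f_req| = 22.26 ≤ 348.1 N → the toolbox is in equilibrium; friction equals the required value.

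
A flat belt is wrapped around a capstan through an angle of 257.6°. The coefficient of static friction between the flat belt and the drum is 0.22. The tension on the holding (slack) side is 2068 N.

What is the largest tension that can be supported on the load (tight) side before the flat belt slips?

T_max ≈ 5560 N

At impending slip the capstan equation gives T₂/T₁ = e^{μβ} with β in radians.
β = 257.6° × π/180 = 4.496 rad.
e^{μβ} = e^{0.22×4.496} = 2.689.
T₂ = T₁ · e^{μβ} = 2068 × 2.689 = 5560 N.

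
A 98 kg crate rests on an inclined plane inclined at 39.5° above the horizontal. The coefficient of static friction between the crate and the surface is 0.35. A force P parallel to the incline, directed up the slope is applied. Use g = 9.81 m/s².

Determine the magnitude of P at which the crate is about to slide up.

P ≈ 871 N

At impending motion up the slope, friction acts down-slope at its limit: f = μ_s N.
P is parallel to the surface, so N = m g cos θ = 742 N.
Along the incline: P = m g sin θ + μ_s N = 612 + 0.35×742 = 871 N.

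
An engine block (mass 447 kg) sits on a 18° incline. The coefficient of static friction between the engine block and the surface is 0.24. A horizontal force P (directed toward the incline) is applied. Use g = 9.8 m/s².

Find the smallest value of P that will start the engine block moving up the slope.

P ≈ 2680 N

At impending motion up the slope, friction acts down-slope at its limit: f = μ_s N.
Perpendicular to the incline: N = m g cos θ + P sin θ.
Along the incline: P cos θ = m g sin θ + μ_s N = m g sin θ + μ_s (m g cos θ + P sin θ).
Solving, P (cos θ − μ_s sin θ) = m g (sin θ + μ_s cos θ), so P = 447×9.8×(sin 18° + 0.24 cos 18°)/(cos 18° − 0.24 sin 18°) = 4380×0.5373/0.8769 = 2680 N.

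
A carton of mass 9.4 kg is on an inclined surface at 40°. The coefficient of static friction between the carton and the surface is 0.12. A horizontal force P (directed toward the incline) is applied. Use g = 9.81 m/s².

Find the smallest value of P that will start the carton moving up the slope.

At impending motion up the slope, friction acts down-slope at its limit: f = μ_s N.
Perpendicular to the incline: N = m g cos θ + P sin θ.
Along the incline: P cos θ = m g sin θ + μ_s N = m g sin θ + μ_s (m g cos θ + P sin θ).
Solving, P (cos θ − μ_s sin θ) = m g (sin θ + μ_s cos θ), so P = 9.4×9.81×(sin 40° + 0.12 cos 40°)/(cos 40° − 0.12 sin 40°) = 92.2×0.7347/0.6889 = 98.3 N.

P ≈ 98.3 N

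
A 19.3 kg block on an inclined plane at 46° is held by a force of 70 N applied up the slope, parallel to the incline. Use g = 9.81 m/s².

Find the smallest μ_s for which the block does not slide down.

N = m g cos θ = 131.5 N.
Friction must make up the shortfall along the incline: f = m g sin θ − P = 136.2 − 70 = 66.19 N.
At the threshold f = μ_s N, so μ_s,min = 66.19/131.5 = 0.503.

μ_s,min ≈ 0.503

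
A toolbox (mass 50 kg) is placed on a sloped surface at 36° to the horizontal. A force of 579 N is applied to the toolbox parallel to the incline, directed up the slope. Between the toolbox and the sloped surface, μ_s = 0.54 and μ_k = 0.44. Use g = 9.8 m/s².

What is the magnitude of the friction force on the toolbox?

The normal reaction is N = m g cos θ = 396.4 N.
Parallel to the incline, ΣF = 0 gives f = m g sin θ − P = 288 − 579 = -291 N (up-slope positive).
Static friction can supply at most μ_s N = 214.1 N.
Since |-291| > 214.1 N, static friction cannot hold it; the toolbox slides up the incline and kinetic friction applies: f = μ_k N = 0.44 × 396.4 = 174 N.

f ≈ 174 N (down the incline)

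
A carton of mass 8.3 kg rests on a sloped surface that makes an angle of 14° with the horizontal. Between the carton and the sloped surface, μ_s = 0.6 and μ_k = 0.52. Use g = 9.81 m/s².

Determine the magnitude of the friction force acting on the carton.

Normal force: N = m g cos θ = 8.3 × 9.81 × cos 14° = 79 N.
Along the slope the weight component is m g sin θ = 19.7 N; friction must supply exactly this, acting up-slope.
Static friction can supply at most μ_s N = 47.4 N.
Since |19.7| ≤ 47.4 N, static friction is sufficient; f equals the required value, not μ_s N.

f ≈ 19.7 N (up the incline)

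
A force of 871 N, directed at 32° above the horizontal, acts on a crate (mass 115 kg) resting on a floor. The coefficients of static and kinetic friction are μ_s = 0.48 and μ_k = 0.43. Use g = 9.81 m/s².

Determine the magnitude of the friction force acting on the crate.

Vertical equilibrium gives N = m g − P sin α = 666.6 N.
For equilibrium, f = P cos α = 871×cos 32° = 738.6 N.
μ_s N = 0.48 × 666.6 = 320 N.
738.6 > 320 N → the crate slides; f = μ_k N = 0.43×666.6 = 287 N.

f ≈ 287 N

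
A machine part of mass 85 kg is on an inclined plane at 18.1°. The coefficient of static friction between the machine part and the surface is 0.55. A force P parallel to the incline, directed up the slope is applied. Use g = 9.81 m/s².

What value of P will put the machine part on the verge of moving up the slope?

At impending motion up the slope, friction acts down-slope at its limit: f = μ_s N.
P is parallel to the surface, so N = m g cos θ = 793 N.
Along the incline: P = m g sin θ + μ_s N = 259 + 0.55×793 = 695 N.

P ≈ 695 N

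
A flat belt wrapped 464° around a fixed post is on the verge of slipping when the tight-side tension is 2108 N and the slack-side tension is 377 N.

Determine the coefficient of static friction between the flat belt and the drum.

T₂/T₁ = e^{μβ} → μ = ln(T₂/T₁)/β.
β = 464° = 8.098 rad.
μ = ln(2108/377)/8.098 = ln(5.592)/8.098 = 0.213.

μ ≈ 0.213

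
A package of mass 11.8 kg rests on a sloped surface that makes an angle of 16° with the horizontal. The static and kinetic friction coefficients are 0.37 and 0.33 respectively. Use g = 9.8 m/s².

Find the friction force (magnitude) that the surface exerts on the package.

f ≈ 31.9 N (up the incline)

Normal force: N = m g cos θ = 11.8 × 9.8 × cos 16° = 111.2 N.
Along the slope the weight component is m g sin θ = 31.87 N; friction must supply exactly this, acting up-slope.
The static-friction ceiling is μ_s N = 0.37 × 111.2 = 41.13 N.
Since |31.87| ≤ 41.13 N, static friction is sufficient; f equals the required value, not μ_s N.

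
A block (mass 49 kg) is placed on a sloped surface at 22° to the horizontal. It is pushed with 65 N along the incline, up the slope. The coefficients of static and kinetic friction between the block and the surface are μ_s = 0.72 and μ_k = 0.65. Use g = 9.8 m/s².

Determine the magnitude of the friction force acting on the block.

The normal reaction is N = m g cos θ = 445.2 N.
The friction needed for equilibrium is m g sin θ − P = 179.9 − 65 = 114.9 N, measured positive up-slope.
The static-friction ceiling is μ_s N = 0.72 × 445.2 = 320.6 N.
Since |114.9| ≤ 320.6 N, the block remains in static equilibrium and friction takes exactly the required value.

f ≈ 115 N (up the incline)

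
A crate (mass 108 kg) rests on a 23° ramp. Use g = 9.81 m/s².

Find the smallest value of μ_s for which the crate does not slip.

μ_s,min ≈ 0.424

At the slip threshold m g sin θ = μ_s m g cos θ, so μ_s,min = tan θ.
μ_s,min = tan 23° = 0.424.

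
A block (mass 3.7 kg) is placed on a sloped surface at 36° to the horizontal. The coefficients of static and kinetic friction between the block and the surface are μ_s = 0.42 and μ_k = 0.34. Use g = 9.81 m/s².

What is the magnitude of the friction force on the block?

The normal reaction is N = m g cos θ = 29.36 N.
For equilibrium along the incline, friction must balance the weight component: f = m g sin θ = 21.33 N up the slope.
Static friction can supply at most μ_s N = 12.33 N.
|21.33| exceeds 12.33 N, so the block slips down-slope; friction is kinetic, f = μ_k N = 0.34×29.36 = 9.98 N.

f ≈ 9.98 N (up the incline)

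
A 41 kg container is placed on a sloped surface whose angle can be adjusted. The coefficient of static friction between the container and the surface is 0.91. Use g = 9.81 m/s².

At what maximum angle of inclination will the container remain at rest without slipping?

θ_max ≈ 42.3°

At the slip threshold, m g sin θ = μ_s · m g cos θ, so tan θ = μ_s.
θ_max = arctan(0.91) = 42.3°.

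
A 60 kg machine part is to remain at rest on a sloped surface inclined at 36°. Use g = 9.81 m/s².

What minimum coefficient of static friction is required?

At the slip threshold m g sin θ = μ_s m g cos θ, so μ_s,min = tan θ.
μ_s,min = tan 36° = 0.727.

μ_s,min ≈ 0.727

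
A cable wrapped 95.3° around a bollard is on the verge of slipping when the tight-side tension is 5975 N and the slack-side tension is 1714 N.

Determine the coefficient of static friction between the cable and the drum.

T₂/T₁ = e^{μβ} → μ = ln(T₂/T₁)/β.
β = 95.3° = 1.663 rad.
μ = ln(5975/1714)/1.663 = ln(3.486)/1.663 = 0.751.

μ ≈ 0.751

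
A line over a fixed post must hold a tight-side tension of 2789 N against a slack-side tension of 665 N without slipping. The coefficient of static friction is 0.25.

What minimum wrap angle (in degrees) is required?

T₂/T₁ = e^{μβ} → β = ln(T₂/T₁)/μ.
β = ln(2789/665)/0.25 = 1.434/0.25 = 5.735 rad.
In degrees: β = 5.735 × 180/π = 329°.

β_min ≈ 329°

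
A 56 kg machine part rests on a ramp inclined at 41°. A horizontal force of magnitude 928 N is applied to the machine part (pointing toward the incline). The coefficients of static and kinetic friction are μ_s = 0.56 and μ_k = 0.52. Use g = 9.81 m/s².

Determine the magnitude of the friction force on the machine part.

Resolve perpendicular to the incline: N = m g cos θ + P sin θ = 56×9.81×cos 41° + 928×sin 41° = 1023 N.
Parallel to the incline: P cos θ − m g sin θ = 700.4 − 360.4 = 340 N; the friction needed to balance this is 340 N acting down the slope.
Maximum static friction: μ_s N = 0.56 × 1023 = 573.1 N.
|f_req| = 340 ≤ 573.1 N → the machine part is in equilibrium; friction equals the required value.

f ≈ 340 N (down the incline)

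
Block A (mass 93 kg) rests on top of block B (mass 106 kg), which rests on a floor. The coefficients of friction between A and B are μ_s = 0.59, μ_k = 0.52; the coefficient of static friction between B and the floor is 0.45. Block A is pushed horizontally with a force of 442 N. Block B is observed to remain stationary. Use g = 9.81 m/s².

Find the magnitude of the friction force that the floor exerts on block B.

f ≈ 442 N

Normal force at the A–B interface: N₁ = m_A g = 912.3 N.
Maximum static friction on A from B: μ_s N₁ = 0.59×912.3 = 538.3 N.
Since P = 442 N ≤ 538.3 N, A does not slip on B; friction on A equals P = 442 N.
B experiences an equal 442 N forward from A (third law). B is in equilibrium, so the floor supplies f₂ = 442 N of static friction (limit μ_s(m_A+m_B)g = 878.5 N, not exceeded).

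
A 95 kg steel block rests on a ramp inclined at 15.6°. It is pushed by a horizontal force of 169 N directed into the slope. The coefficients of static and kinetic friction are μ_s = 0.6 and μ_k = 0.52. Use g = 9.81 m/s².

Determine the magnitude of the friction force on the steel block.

f ≈ 87.8 N (up the incline)

The horizontal push has a component P sin θ into the surface, so N = m g cos θ + P sin θ = 897.6 + 45.45 = 943.1 N.
Parallel to the incline: P cos θ − m g sin θ = 162.8 − 250.6 = -87.85 N; the friction needed to balance this is 87.85 N acting up the slope.
The limit of static friction is μ_s N = 565.8 N.
Since 87.85 N is within the 565.8 N limit, the steel block stays put and friction is exactly 87.8 N.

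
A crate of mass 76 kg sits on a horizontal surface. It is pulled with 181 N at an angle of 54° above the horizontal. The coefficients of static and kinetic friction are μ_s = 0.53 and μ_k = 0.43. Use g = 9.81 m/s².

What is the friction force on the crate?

f ≈ 106 N

N = m g − P sin α = 745.6 − 181×sin 54° = 599.1 N.
For equilibrium, f = P cos α = 181×cos 54° = 106.4 N.
μ_s N = 0.53 × 599.1 = 317.5 N.
106.4 ≤ 317.5 N → static; friction equals the required 106 N.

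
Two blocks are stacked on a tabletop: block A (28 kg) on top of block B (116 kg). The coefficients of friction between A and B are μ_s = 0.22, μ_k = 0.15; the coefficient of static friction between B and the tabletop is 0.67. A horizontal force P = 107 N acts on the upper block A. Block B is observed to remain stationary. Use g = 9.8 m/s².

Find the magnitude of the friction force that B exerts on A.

The normal force B exerts on A is simply A's weight, N₁ = 274.4 N.
Maximum static friction on A from B: μ_s N₁ = 0.22×274.4 = 60.37 N.
Since P = 107 N > 60.37 N, A slides on B; the A–B friction is kinetic: f₁ = μ_k N₁ = 0.15×274.4 = 41.2 N.
B experiences an equal 41.2 N forward from A (third law). B is in equilibrium, so the floor supplies f₂ = 41.2 N of static friction (limit μ_s(m_A+m_B)g = 945.5 N, not exceeded).

f ≈ 41.2 N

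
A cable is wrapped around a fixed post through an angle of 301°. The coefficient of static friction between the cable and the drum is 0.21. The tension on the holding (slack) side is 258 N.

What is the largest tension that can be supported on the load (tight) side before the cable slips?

At impending slip the capstan equation gives T₂/T₁ = e^{μβ} with β in radians.
β = 301° × π/180 = 5.253 rad.
e^{μβ} = e^{0.21×5.253} = 3.014.
T₂ = T₁ · e^{μβ} = 258 × 3.014 = 778 N.

T_max ≈ 778 N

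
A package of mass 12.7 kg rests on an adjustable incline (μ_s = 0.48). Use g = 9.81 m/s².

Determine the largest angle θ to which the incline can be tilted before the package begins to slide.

At the slip threshold, m g sin θ = μ_s · m g cos θ, so tan θ = μ_s.
θ_max = arctan(0.48) = 25.6°.

θ_max ≈ 25.6°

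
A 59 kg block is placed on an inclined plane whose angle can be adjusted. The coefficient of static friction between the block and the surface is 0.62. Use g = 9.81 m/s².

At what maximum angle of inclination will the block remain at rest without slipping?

θ_max ≈ 31.8°

At the slip threshold, m g sin θ = μ_s · m g cos θ, so tan θ = μ_s.
θ_max = arctan(0.62) = 31.8°.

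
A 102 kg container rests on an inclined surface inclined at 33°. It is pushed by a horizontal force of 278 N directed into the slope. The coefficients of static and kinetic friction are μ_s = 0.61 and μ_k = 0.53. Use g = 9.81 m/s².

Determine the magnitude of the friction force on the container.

Normal direction: N = m g cos θ + P sin θ = 990.6 N.
Parallel to the incline: P cos θ − m g sin θ = 233.2 − 545 = -311.8 N; the friction needed to balance this is 311.8 N acting up the slope.
The limit of static friction is μ_s N = 604.3 N.
|f_req| = 311.8 ≤ 604.3 N → the container is in equilibrium; friction equals the required value.

f ≈ 312 N (up the incline)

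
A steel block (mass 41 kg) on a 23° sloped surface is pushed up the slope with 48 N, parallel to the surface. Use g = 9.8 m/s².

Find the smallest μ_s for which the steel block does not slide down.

N = m g cos θ = 369.9 N.
Friction must make up the shortfall along the incline: f = m g sin θ − P = 157 − 48 = 109 N.
At the threshold f = μ_s N, so μ_s,min = 109/369.9 = 0.295.

μ_s,min ≈ 0.295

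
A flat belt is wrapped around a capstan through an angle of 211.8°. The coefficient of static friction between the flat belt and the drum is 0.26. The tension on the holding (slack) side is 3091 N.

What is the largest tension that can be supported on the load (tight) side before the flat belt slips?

T_max ≈ 8080 N

At impending slip the capstan equation gives T₂/T₁ = e^{μβ} with β in radians.
β = 211.8° × π/180 = 3.697 rad.
e^{μβ} = e^{0.26×3.697} = 2.615.
T₂ = T₁ · e^{μβ} = 3091 × 2.615 = 8080 N.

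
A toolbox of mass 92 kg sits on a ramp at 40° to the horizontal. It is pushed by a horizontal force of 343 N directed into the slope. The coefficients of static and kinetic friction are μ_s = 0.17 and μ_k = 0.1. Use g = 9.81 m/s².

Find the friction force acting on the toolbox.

Resolve perpendicular to the incline: N = m g cos θ + P sin θ = 92×9.81×cos 40° + 343×sin 40° = 911.8 N.
Along the incline, the net driving force (taking up-slope positive) is P cos θ − m g sin θ = 262.8 − 580.1 = -317.4 N, so equilibrium requires friction f = 317.4 N (up-slope).
The limit of static friction is μ_s N = 155 N.
The required 317.4 N exceeds the static limit, so the toolbox slides down-slope and f = μ_k N = 0.1×911.8 = 91.2 N.

f ≈ 91.2 N (up the incline)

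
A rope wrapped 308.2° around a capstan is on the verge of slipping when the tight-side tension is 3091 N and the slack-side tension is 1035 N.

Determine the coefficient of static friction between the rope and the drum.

μ ≈ 0.203

T₂/T₁ = e^{μβ} → μ = ln(T₂/T₁)/β.
β = 308.2° = 5.379 rad.
μ = ln(3091/1035)/5.379 = ln(2.986)/5.379 = 0.203.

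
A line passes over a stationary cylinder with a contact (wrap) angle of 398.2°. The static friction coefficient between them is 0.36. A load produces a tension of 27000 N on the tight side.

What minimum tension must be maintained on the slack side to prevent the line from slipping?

Capstan equation at impending slip: T_tight/T_slack = e^{μβ}.
β = 398.2° = 6.95 rad; e^{μβ} = e^{0.36×6.95} = 12.21.
T_slack = T_tight / e^{μβ} = 27000 / 12.21 = 2210 N.

T_min ≈ 2210 N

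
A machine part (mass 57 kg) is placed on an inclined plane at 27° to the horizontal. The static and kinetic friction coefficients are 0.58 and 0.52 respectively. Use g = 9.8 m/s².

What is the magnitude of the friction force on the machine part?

f ≈ 254 N (up the incline)

Normal force: N = m g cos θ = 57 × 9.8 × cos 27° = 497.7 N.
Along the slope the weight component is m g sin θ = 253.6 N; friction must supply exactly this, acting up-slope.
The static-friction ceiling is μ_s N = 0.58 × 497.7 = 288.7 N.
Since |253.6| ≤ 288.7 N, no slip — friction simply equals what equilibrium demands.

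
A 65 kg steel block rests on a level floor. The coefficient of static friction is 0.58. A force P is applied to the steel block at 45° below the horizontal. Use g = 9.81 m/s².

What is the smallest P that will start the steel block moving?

N = m g + P sin α (the push presses the steel block into the level floor).
At impending slip, P cos α = μ_s N = μ_s (m g + P sin α).
Solving: P (cos α − μ_s sin α) = μ_s m g → P = 0.58×638/(cos 45° − 0.58 sin 45°) = 370/0.297 = 1250 N.

P ≈ 1250 N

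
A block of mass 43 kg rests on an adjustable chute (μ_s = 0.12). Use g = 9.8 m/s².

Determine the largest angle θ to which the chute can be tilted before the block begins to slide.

At the slip threshold, m g sin θ = μ_s · m g cos θ, so tan θ = μ_s.
θ_max = arctan(0.12) = 6.84°.

θ_max ≈ 6.84°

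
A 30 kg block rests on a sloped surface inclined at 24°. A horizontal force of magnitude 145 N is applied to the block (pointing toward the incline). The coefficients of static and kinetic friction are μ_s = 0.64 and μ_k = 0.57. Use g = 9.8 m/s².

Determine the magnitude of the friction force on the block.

Resolve perpendicular to the incline: N = m g cos θ + P sin θ = 30×9.8×cos 24° + 145×sin 24° = 327.6 N.
Parallel to the incline: P cos θ − m g sin θ = 132.5 − 119.6 = 12.88 N; the friction needed to balance this is 12.88 N acting down the slope.
The limit of static friction is μ_s N = 209.6 N.
|f_req| = 12.88 ≤ 209.6 N → the block is in equilibrium; friction equals the required value.

f ≈ 12.9 N (down the incline)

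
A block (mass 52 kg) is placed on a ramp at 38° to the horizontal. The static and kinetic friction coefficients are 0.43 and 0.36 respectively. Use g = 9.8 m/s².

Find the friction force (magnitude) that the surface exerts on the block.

f ≈ 145 N (up the incline)

Perpendicular to the surface, N = m g cos θ = 52·9.8·cos 38° = 401.6 N.
For equilibrium along the incline, friction must balance the weight component: f = m g sin θ = 313.7 N up the slope.
The static-friction ceiling is μ_s N = 0.43 × 401.6 = 172.7 N.
|313.7| exceeds 172.7 N, so the block slips down-slope; friction is kinetic, f = μ_k N = 0.36×401.6 = 145 N.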